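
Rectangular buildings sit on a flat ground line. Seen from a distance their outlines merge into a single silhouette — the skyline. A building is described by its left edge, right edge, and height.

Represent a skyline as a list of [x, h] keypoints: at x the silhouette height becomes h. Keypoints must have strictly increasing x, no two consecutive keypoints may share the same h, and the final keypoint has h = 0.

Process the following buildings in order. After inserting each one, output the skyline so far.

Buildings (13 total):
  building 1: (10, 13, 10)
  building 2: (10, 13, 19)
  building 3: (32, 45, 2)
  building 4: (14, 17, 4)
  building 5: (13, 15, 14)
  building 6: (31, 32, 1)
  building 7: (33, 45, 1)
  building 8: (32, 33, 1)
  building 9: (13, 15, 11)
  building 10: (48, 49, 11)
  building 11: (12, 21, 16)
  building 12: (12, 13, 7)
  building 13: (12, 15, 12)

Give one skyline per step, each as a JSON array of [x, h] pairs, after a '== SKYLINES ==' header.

== SKYLINES ==
[[10,10],[13,0]]
[[10,19],[13,0]]
[[10,19],[13,0],[32,2],[45,0]]
[[10,19],[13,0],[14,4],[17,0],[32,2],[45,0]]
[[10,19],[13,14],[15,4],[17,0],[32,2],[45,0]]
[[10,19],[13,14],[15,4],[17,0],[31,1],[32,2],[45,0]]
[[10,19],[13,14],[15,4],[17,0],[31,1],[32,2],[45,0]]
[[10,19],[13,14],[15,4],[17,0],[31,1],[32,2],[45,0]]
[[10,19],[13,14],[15,4],[17,0],[31,1],[32,2],[45,0]]
[[10,19],[13,14],[15,4],[17,0],[31,1],[32,2],[45,0],[48,11],[49,0]]
[[10,19],[13,16],[21,0],[31,1],[32,2],[45,0],[48,11],[49,0]]
[[10,19],[13,16],[21,0],[31,1],[32,2],[45,0],[48,11],[49,0]]
[[10,19],[13,16],[21,0],[31,1],[32,2],[45,0],[48,11],[49,0]]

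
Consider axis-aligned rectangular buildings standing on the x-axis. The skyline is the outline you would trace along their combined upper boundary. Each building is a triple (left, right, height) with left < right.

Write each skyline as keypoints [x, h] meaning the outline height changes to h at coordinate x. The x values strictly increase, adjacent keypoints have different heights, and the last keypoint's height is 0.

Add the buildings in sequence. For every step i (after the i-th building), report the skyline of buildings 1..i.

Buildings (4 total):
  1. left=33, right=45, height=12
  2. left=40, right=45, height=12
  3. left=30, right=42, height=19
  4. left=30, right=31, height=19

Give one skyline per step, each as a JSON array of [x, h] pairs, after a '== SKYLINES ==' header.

== SKYLINES ==
[[33,12],[45,0]]
[[33,12],[45,0]]
[[30,19],[42,12],[45,0]]
[[30,19],[42,12],[45,0]]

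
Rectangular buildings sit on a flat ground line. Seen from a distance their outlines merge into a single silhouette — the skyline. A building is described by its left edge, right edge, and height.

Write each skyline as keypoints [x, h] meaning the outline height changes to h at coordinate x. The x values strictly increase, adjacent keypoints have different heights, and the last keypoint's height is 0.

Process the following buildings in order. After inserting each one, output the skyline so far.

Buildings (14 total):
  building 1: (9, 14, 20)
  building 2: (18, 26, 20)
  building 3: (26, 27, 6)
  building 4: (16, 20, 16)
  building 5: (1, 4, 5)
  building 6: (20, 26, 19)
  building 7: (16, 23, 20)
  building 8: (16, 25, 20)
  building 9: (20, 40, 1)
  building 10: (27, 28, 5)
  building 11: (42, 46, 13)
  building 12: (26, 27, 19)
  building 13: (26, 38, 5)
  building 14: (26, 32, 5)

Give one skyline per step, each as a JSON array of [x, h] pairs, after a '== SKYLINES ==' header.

== SKYLINES ==
[[9,20],[14,0]]
[[9,20],[14,0],[18,20],[26,0]]
[[9,20],[14,0],[18,20],[26,6],[27,0]]
[[9,20],[14,0],[16,16],[18,20],[26,6],[27,0]]
[[1,5],[4,0],[9,20],[14,0],[16,16],[18,20],[26,6],[27,0]]
[[1,5],[4,0],[9,20],[14,0],[16,16],[18,20],[26,6],[27,0]]
[[1,5],[4,0],[9,20],[14,0],[16,20],[26,6],[27,0]]
[[1,5],[4,0],[9,20],[14,0],[16,20],[26,6],[27,0]]
[[1,5],[4,0],[9,20],[14,0],[16,20],[26,6],[27,1],[40,0]]
[[1,5],[4,0],[9,20],[14,0],[16,20],[26,6],[27,5],[28,1],[40,0]]
[[1,5],[4,0],[9,20],[14,0],[16,20],[26,6],[27,5],[28,1],[40,0],[42,13],[46,0]]
[[1,5],[4,0],[9,20],[14,0],[16,20],[26,19],[27,5],[28,1],[40,0],[42,13],[46,0]]
[[1,5],[4,0],[9,20],[14,0],[16,20],[26,19],[27,5],[38,1],[40,0],[42,13],[46,0]]
[[1,5],[4,0],[9,20],[14,0],[16,20],[26,19],[27,5],[38,1],[40,0],[42,13],[46,0]]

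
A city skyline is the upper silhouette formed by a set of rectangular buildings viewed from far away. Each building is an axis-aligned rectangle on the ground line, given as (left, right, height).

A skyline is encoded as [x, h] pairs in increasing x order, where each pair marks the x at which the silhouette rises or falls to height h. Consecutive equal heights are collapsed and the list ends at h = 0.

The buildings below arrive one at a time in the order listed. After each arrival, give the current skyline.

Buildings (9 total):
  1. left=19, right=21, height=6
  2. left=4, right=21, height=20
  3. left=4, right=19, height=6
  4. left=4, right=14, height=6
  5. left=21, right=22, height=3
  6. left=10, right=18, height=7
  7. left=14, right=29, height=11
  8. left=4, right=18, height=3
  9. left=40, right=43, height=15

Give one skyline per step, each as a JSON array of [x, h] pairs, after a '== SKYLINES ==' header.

== SKYLINES ==
[[19,6],[21,0]]
[[4,20],[21,0]]
[[4,20],[21,0]]
[[4,20],[21,0]]
[[4,20],[21,3],[22,0]]
[[4,20],[21,3],[22,0]]
[[4,20],[21,11],[29,0]]
[[4,20],[21,11],[29,0]]
[[4,20],[21,11],[29,0],[40,15],[43,0]]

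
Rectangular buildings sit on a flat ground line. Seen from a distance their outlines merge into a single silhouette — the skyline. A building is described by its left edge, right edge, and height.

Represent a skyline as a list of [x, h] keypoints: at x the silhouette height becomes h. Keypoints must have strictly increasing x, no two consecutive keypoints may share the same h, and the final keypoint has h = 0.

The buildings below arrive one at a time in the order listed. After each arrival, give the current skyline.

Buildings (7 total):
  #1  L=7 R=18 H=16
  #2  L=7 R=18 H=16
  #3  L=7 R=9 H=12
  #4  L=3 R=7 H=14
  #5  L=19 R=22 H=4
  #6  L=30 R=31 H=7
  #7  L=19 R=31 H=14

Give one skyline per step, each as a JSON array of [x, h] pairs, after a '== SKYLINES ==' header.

== SKYLINES ==
[[7,16],[18,0]]
[[7,16],[18,0]]
[[7,16],[18,0]]
[[3,14],[7,16],[18,0]]
[[3,14],[7,16],[18,0],[19,4],[22,0]]
[[3,14],[7,16],[18,0],[19,4],[22,0],[30,7],[31,0]]
[[3,14],[7,16],[18,0],[19,14],[31,0]]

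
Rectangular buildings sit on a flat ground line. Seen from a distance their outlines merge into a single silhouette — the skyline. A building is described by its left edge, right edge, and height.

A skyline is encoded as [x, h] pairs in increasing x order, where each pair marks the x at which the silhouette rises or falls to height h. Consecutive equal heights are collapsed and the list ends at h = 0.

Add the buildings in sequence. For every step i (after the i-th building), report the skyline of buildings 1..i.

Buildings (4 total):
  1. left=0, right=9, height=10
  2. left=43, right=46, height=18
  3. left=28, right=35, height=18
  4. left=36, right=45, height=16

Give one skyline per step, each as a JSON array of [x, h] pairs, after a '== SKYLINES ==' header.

== SKYLINES ==
[[0,10],[9,0]]
[[0,10],[9,0],[43,18],[46,0]]
[[0,10],[9,0],[28,18],[35,0],[43,18],[46,0]]
[[0,10],[9,0],[28,18],[35,0],[36,16],[43,18],[46,0]]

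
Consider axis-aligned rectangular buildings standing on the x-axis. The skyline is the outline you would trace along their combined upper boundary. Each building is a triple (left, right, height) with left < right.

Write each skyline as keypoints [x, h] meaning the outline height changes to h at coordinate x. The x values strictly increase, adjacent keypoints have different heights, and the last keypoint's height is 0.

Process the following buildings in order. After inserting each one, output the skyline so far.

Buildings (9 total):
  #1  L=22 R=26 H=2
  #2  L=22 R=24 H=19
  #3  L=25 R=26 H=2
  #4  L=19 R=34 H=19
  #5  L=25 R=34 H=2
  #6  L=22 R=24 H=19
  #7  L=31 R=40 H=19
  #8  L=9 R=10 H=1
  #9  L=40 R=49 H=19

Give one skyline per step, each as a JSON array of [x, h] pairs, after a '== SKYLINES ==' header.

== SKYLINES ==
[[22,2],[26,0]]
[[22,19],[24,2],[26,0]]
[[22,19],[24,2],[26,0]]
[[19,19],[34,0]]
[[19,19],[34,0]]
[[19,19],[34,0]]
[[19,19],[40,0]]
[[9,1],[10,0],[19,19],[40,0]]
[[9,1],[10,0],[19,19],[49,0]]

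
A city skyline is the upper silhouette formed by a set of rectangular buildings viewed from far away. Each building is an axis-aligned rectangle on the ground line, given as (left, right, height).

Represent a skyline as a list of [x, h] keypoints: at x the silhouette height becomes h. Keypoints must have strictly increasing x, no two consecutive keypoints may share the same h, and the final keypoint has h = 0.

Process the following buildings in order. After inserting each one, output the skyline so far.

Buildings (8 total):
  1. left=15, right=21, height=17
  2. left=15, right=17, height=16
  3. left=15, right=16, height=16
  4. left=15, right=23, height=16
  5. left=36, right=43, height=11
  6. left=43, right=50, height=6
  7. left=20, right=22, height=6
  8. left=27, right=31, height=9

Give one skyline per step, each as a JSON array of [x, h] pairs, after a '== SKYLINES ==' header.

== SKYLINES ==
[[15,17],[21,0]]
[[15,17],[21,0]]
[[15,17],[21,0]]
[[15,17],[21,16],[23,0]]
[[15,17],[21,16],[23,0],[36,11],[43,0]]
[[15,17],[21,16],[23,0],[36,11],[43,6],[50,0]]
[[15,17],[21,16],[23,0],[36,11],[43,6],[50,0]]
[[15,17],[21,16],[23,0],[27,9],[31,0],[36,11],[43,6],[50,0]]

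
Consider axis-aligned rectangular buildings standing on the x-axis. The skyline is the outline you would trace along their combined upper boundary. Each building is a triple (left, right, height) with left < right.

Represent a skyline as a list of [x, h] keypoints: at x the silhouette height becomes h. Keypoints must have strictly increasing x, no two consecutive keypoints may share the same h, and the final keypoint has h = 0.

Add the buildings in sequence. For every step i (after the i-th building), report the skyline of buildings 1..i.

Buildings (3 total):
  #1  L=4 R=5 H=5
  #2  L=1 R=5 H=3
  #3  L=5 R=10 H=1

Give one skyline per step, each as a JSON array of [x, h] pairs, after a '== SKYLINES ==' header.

== SKYLINES ==
[[4,5],[5,0]]
[[1,3],[4,5],[5,0]]
[[1,3],[4,5],[5,1],[10,0]]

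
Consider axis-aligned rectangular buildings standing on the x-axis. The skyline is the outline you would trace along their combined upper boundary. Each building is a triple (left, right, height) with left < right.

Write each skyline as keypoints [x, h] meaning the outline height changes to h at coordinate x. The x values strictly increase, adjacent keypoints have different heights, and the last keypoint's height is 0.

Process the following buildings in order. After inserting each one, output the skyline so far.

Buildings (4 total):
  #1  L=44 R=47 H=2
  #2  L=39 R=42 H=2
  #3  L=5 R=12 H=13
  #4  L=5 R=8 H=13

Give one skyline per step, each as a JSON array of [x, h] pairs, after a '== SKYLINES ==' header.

== SKYLINES ==
[[44,2],[47,0]]
[[39,2],[42,0],[44,2],[47,0]]
[[5,13],[12,0],[39,2],[42,0],[44,2],[47,0]]
[[5,13],[12,0],[39,2],[42,0],[44,2],[47,0]]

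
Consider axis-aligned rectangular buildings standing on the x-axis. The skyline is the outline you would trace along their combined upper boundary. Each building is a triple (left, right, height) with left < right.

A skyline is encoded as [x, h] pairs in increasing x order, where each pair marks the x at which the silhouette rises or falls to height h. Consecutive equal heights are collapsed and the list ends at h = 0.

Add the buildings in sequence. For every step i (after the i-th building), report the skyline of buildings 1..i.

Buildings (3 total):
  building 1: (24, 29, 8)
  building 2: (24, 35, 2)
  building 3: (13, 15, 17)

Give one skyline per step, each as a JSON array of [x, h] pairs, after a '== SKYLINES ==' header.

== SKYLINES ==
[[24,8],[29,0]]
[[24,8],[29,2],[35,0]]
[[13,17],[15,0],[24,8],[29,2],[35,0]]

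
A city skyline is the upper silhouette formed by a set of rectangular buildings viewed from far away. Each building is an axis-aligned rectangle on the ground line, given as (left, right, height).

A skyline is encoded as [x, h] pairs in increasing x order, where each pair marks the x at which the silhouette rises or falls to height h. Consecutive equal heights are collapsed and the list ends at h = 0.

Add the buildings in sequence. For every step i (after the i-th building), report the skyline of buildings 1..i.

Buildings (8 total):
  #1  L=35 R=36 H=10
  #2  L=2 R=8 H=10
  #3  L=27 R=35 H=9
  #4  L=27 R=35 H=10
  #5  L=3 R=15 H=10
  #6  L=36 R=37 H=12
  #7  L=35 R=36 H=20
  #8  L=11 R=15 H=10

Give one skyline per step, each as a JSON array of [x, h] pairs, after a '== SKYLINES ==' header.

== SKYLINES ==
[[35,10],[36,0]]
[[2,10],[8,0],[35,10],[36,0]]
[[2,10],[8,0],[27,9],[35,10],[36,0]]
[[2,10],[8,0],[27,10],[36,0]]
[[2,10],[15,0],[27,10],[36,0]]
[[2,10],[15,0],[27,10],[36,12],[37,0]]
[[2,10],[15,0],[27,10],[35,20],[36,12],[37,0]]
[[2,10],[15,0],[27,10],[35,20],[36,12],[37,0]]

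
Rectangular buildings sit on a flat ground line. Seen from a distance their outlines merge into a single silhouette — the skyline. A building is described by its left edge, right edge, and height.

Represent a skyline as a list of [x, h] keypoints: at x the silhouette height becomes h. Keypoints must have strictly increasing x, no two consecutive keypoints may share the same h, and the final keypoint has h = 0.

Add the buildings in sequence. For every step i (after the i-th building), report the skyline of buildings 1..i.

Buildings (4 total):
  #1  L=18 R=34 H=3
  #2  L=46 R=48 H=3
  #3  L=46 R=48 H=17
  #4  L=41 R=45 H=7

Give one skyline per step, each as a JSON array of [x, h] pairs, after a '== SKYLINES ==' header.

== SKYLINES ==
[[18,3],[34,0]]
[[18,3],[34,0],[46,3],[48,0]]
[[18,3],[34,0],[46,17],[48,0]]
[[18,3],[34,0],[41,7],[45,0],[46,17],[48,0]]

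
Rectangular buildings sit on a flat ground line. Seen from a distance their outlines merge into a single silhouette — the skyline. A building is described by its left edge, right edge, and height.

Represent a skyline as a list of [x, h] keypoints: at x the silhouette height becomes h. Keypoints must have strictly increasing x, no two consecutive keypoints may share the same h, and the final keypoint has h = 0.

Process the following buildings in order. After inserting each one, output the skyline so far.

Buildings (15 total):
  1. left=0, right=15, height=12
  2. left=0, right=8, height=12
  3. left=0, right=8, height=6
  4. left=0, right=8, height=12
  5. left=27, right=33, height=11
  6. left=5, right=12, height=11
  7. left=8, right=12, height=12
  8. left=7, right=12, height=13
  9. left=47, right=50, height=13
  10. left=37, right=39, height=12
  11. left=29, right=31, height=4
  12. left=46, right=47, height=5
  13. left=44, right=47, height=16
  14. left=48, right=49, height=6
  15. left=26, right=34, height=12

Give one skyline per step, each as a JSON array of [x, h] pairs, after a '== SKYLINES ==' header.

== SKYLINES ==
[[0,12],[15,0]]
[[0,12],[15,0]]
[[0,12],[15,0]]
[[0,12],[15,0]]
[[0,12],[15,0],[27,11],[33,0]]
[[0,12],[15,0],[27,11],[33,0]]
[[0,12],[15,0],[27,11],[33,0]]
[[0,12],[7,13],[12,12],[15,0],[27,11],[33,0]]
[[0,12],[7,13],[12,12],[15,0],[27,11],[33,0],[47,13],[50,0]]
[[0,12],[7,13],[12,12],[15,0],[27,11],[33,0],[37,12],[39,0],[47,13],[50,0]]
[[0,12],[7,13],[12,12],[15,0],[27,11],[33,0],[37,12],[39,0],[47,13],[50,0]]
[[0,12],[7,13],[12,12],[15,0],[27,11],[33,0],[37,12],[39,0],[46,5],[47,13],[50,0]]
[[0,12],[7,13],[12,12],[15,0],[27,11],[33,0],[37,12],[39,0],[44,16],[47,13],[50,0]]
[[0,12],[7,13],[12,12],[15,0],[27,11],[33,0],[37,12],[39,0],[44,16],[47,13],[50,0]]
[[0,12],[7,13],[12,12],[15,0],[26,12],[34,0],[37,12],[39,0],[44,16],[47,13],[50,0]]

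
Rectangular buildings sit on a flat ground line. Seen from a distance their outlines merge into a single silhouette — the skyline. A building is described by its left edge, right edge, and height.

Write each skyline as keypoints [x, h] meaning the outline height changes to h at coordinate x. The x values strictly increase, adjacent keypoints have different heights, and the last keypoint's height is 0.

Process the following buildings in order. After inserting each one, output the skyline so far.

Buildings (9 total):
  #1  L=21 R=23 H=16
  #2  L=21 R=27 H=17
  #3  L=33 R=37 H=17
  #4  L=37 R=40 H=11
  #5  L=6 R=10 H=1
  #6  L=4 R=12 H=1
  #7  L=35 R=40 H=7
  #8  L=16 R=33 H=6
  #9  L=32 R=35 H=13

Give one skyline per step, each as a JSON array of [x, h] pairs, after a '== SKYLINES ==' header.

== SKYLINES ==
[[21,16],[23,0]]
[[21,17],[27,0]]
[[21,17],[27,0],[33,17],[37,0]]
[[21,17],[27,0],[33,17],[37,11],[40,0]]
[[6,1],[10,0],[21,17],[27,0],[33,17],[37,11],[40,0]]
[[4,1],[12,0],[21,17],[27,0],[33,17],[37,11],[40,0]]
[[4,1],[12,0],[21,17],[27,0],[33,17],[37,11],[40,0]]
[[4,1],[12,0],[16,6],[21,17],[27,6],[33,17],[37,11],[40,0]]
[[4,1],[12,0],[16,6],[21,17],[27,6],[32,13],[33,17],[37,11],[40,0]]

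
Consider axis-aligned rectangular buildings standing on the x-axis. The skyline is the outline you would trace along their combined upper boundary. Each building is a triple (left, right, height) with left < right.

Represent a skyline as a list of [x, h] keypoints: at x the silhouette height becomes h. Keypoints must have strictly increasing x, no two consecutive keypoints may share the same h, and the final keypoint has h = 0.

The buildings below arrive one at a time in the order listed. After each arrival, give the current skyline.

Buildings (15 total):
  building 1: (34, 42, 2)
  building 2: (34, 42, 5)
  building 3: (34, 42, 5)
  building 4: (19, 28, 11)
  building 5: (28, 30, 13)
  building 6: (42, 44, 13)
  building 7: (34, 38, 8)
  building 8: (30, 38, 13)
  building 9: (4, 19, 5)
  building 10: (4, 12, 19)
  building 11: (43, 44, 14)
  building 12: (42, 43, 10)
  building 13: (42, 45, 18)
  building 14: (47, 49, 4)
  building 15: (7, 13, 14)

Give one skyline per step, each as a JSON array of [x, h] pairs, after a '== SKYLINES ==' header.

== SKYLINES ==
[[34,2],[42,0]]
[[34,5],[42,0]]
[[34,5],[42,0]]
[[19,11],[28,0],[34,5],[42,0]]
[[19,11],[28,13],[30,0],[34,5],[42,0]]
[[19,11],[28,13],[30,0],[34,5],[42,13],[44,0]]
[[19,11],[28,13],[30,0],[34,8],[38,5],[42,13],[44,0]]
[[19,11],[28,13],[38,5],[42,13],[44,0]]
[[4,5],[19,11],[28,13],[38,5],[42,13],[44,0]]
[[4,19],[12,5],[19,11],[28,13],[38,5],[42,13],[44,0]]
[[4,19],[12,5],[19,11],[28,13],[38,5],[42,13],[43,14],[44,0]]
[[4,19],[12,5],[19,11],[28,13],[38,5],[42,13],[43,14],[44,0]]
[[4,19],[12,5],[19,11],[28,13],[38,5],[42,18],[45,0]]
[[4,19],[12,5],[19,11],[28,13],[38,5],[42,18],[45,0],[47,4],[49,0]]
[[4,19],[12,14],[13,5],[19,11],[28,13],[38,5],[42,18],[45,0],[47,4],[49,0]]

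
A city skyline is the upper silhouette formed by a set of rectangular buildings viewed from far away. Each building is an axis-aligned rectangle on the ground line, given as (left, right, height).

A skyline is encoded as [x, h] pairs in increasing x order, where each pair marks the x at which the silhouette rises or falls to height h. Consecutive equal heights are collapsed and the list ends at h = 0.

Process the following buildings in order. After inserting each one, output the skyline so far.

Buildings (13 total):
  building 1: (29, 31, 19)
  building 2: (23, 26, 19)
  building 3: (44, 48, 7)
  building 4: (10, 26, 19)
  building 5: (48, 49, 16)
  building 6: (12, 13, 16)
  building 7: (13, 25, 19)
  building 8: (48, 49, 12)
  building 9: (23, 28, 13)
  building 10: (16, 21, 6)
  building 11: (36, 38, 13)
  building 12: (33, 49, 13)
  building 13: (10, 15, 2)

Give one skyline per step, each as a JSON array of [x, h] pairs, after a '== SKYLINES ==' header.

== SKYLINES ==
[[29,19],[31,0]]
[[23,19],[26,0],[29,19],[31,0]]
[[23,19],[26,0],[29,19],[31,0],[44,7],[48,0]]
[[10,19],[26,0],[29,19],[31,0],[44,7],[48,0]]
[[10,19],[26,0],[29,19],[31,0],[44,7],[48,16],[49,0]]
[[10,19],[26,0],[29,19],[31,0],[44,7],[48,16],[49,0]]
[[10,19],[26,0],[29,19],[31,0],[44,7],[48,16],[49,0]]
[[10,19],[26,0],[29,19],[31,0],[44,7],[48,16],[49,0]]
[[10,19],[26,13],[28,0],[29,19],[31,0],[44,7],[48,16],[49,0]]
[[10,19],[26,13],[28,0],[29,19],[31,0],[44,7],[48,16],[49,0]]
[[10,19],[26,13],[28,0],[29,19],[31,0],[36,13],[38,0],[44,7],[48,16],[49,0]]
[[10,19],[26,13],[28,0],[29,19],[31,0],[33,13],[48,16],[49,0]]
[[10,19],[26,13],[28,0],[29,19],[31,0],[33,13],[48,16],[49,0]]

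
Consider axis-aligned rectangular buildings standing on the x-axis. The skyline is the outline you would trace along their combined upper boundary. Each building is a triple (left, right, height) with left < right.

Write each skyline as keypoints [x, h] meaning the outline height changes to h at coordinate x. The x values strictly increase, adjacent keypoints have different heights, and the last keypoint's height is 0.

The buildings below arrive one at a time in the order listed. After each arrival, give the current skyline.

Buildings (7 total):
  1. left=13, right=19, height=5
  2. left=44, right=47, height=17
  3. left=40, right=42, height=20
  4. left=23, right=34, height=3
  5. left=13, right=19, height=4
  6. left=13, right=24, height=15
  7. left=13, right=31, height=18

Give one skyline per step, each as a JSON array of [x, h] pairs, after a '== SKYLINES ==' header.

== SKYLINES ==
[[13,5],[19,0]]
[[13,5],[19,0],[44,17],[47,0]]
[[13,5],[19,0],[40,20],[42,0],[44,17],[47,0]]
[[13,5],[19,0],[23,3],[34,0],[40,20],[42,0],[44,17],[47,0]]
[[13,5],[19,0],[23,3],[34,0],[40,20],[42,0],[44,17],[47,0]]
[[13,15],[24,3],[34,0],[40,20],[42,0],[44,17],[47,0]]
[[13,18],[31,3],[34,0],[40,20],[42,0],[44,17],[47,0]]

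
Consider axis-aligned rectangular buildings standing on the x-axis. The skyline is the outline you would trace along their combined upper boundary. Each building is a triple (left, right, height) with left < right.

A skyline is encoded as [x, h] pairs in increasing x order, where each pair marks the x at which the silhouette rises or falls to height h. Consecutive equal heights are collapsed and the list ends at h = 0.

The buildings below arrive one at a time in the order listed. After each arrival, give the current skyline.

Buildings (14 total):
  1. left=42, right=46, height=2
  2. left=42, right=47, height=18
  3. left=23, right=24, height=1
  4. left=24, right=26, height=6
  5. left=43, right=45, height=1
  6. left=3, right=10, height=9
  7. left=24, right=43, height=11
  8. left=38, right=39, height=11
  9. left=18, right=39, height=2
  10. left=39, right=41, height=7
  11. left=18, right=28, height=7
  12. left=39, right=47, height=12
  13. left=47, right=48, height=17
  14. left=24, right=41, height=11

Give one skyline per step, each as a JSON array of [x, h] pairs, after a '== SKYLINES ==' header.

== SKYLINES ==
[[42,2],[46,0]]
[[42,18],[47,0]]
[[23,1],[24,0],[42,18],[47,0]]
[[23,1],[24,6],[26,0],[42,18],[47,0]]
[[23,1],[24,6],[26,0],[42,18],[47,0]]
[[3,9],[10,0],[23,1],[24,6],[26,0],[42,18],[47,0]]
[[3,9],[10,0],[23,1],[24,11],[42,18],[47,0]]
[[3,9],[10,0],[23,1],[24,11],[42,18],[47,0]]
[[3,9],[10,0],[18,2],[24,11],[42,18],[47,0]]
[[3,9],[10,0],[18,2],[24,11],[42,18],[47,0]]
[[3,9],[10,0],[18,7],[24,11],[42,18],[47,0]]
[[3,9],[10,0],[18,7],[24,11],[39,12],[42,18],[47,0]]
[[3,9],[10,0],[18,7],[24,11],[39,12],[42,18],[47,17],[48,0]]
[[3,9],[10,0],[18,7],[24,11],[39,12],[42,18],[47,17],[48,0]]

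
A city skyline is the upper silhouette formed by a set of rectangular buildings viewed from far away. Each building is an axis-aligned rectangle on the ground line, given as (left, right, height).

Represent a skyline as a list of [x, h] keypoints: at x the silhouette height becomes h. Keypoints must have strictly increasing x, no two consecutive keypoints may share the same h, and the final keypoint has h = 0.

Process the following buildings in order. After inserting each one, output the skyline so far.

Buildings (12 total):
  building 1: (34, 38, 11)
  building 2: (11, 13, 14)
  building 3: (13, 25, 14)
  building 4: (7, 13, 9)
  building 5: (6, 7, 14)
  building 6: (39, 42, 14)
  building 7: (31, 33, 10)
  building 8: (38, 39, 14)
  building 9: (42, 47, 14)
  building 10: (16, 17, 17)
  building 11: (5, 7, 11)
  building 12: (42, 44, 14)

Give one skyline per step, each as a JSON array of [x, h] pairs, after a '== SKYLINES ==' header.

== SKYLINES ==
[[34,11],[38,0]]
[[11,14],[13,0],[34,11],[38,0]]
[[11,14],[25,0],[34,11],[38,0]]
[[7,9],[11,14],[25,0],[34,11],[38,0]]
[[6,14],[7,9],[11,14],[25,0],[34,11],[38,0]]
[[6,14],[7,9],[11,14],[25,0],[34,11],[38,0],[39,14],[42,0]]
[[6,14],[7,9],[11,14],[25,0],[31,10],[33,0],[34,11],[38,0],[39,14],[42,0]]
[[6,14],[7,9],[11,14],[25,0],[31,10],[33,0],[34,11],[38,14],[42,0]]
[[6,14],[7,9],[11,14],[25,0],[31,10],[33,0],[34,11],[38,14],[47,0]]
[[6,14],[7,9],[11,14],[16,17],[17,14],[25,0],[31,10],[33,0],[34,11],[38,14],[47,0]]
[[5,11],[6,14],[7,9],[11,14],[16,17],[17,14],[25,0],[31,10],[33,0],[34,11],[38,14],[47,0]]
[[5,11],[6,14],[7,9],[11,14],[16,17],[17,14],[25,0],[31,10],[33,0],[34,11],[38,14],[47,0]]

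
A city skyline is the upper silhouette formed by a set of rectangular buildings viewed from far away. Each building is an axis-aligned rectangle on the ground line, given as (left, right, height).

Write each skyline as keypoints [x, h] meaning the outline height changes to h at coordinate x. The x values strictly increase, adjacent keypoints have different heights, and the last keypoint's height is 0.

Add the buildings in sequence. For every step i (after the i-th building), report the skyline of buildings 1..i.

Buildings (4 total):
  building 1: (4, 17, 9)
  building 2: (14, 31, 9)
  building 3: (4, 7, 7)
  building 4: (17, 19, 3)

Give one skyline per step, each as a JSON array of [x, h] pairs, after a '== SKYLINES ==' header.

== SKYLINES ==
[[4,9],[17,0]]
[[4,9],[31,0]]
[[4,9],[31,0]]
[[4,9],[31,0]]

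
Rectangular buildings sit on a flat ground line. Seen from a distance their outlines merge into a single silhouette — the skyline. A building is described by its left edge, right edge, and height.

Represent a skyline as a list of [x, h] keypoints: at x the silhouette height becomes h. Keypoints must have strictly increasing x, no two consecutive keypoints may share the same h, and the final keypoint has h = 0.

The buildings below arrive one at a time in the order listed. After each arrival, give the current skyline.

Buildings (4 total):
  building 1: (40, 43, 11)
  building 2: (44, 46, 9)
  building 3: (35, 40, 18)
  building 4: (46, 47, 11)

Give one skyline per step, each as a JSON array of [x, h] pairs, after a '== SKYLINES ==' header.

== SKYLINES ==
[[40,11],[43,0]]
[[40,11],[43,0],[44,9],[46,0]]
[[35,18],[40,11],[43,0],[44,9],[46,0]]
[[35,18],[40,11],[43,0],[44,9],[46,11],[47,0]]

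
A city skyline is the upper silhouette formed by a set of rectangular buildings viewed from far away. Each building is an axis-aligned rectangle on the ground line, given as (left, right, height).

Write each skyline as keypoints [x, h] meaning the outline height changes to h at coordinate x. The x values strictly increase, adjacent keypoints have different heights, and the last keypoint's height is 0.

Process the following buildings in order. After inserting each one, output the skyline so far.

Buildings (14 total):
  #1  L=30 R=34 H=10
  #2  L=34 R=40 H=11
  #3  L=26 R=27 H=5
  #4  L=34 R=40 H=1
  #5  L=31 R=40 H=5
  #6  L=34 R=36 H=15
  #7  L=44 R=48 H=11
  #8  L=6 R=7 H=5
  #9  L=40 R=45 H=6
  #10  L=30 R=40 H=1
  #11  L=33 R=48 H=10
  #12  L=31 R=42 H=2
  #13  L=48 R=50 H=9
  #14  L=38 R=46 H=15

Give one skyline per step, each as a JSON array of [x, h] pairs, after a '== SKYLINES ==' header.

== SKYLINES ==
[[30,10],[34,0]]
[[30,10],[34,11],[40,0]]
[[26,5],[27,0],[30,10],[34,11],[40,0]]
[[26,5],[27,0],[30,10],[34,11],[40,0]]
[[26,5],[27,0],[30,10],[34,11],[40,0]]
[[26,5],[27,0],[30,10],[34,15],[36,11],[40,0]]
[[26,5],[27,0],[30,10],[34,15],[36,11],[40,0],[44,11],[48,0]]
[[6,5],[7,0],[26,5],[27,0],[30,10],[34,15],[36,11],[40,0],[44,11],[48,0]]
[[6,5],[7,0],[26,5],[27,0],[30,10],[34,15],[36,11],[40,6],[44,11],[48,0]]
[[6,5],[7,0],[26,5],[27,0],[30,10],[34,15],[36,11],[40,6],[44,11],[48,0]]
[[6,5],[7,0],[26,5],[27,0],[30,10],[34,15],[36,11],[40,10],[44,11],[48,0]]
[[6,5],[7,0],[26,5],[27,0],[30,10],[34,15],[36,11],[40,10],[44,11],[48,0]]
[[6,5],[7,0],[26,5],[27,0],[30,10],[34,15],[36,11],[40,10],[44,11],[48,9],[50,0]]
[[6,5],[7,0],[26,5],[27,0],[30,10],[34,15],[36,11],[38,15],[46,11],[48,9],[50,0]]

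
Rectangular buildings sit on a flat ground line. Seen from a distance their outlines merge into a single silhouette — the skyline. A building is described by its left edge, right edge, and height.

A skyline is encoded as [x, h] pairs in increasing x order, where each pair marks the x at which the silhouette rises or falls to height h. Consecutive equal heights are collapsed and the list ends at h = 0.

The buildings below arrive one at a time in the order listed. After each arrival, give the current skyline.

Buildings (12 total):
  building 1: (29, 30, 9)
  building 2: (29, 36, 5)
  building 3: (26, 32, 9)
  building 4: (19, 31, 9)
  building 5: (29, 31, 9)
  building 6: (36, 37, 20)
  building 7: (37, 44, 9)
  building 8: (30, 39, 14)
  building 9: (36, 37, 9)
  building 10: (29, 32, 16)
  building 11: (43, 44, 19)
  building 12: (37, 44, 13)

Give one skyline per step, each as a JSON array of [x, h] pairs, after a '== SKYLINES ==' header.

== SKYLINES ==
[[29,9],[30,0]]
[[29,9],[30,5],[36,0]]
[[26,9],[32,5],[36,0]]
[[19,9],[32,5],[36,0]]
[[19,9],[32,5],[36,0]]
[[19,9],[32,5],[36,20],[37,0]]
[[19,9],[32,5],[36,20],[37,9],[44,0]]
[[19,9],[30,14],[36,20],[37,14],[39,9],[44,0]]
[[19,9],[30,14],[36,20],[37,14],[39,9],[44,0]]
[[19,9],[29,16],[32,14],[36,20],[37,14],[39,9],[44,0]]
[[19,9],[29,16],[32,14],[36,20],[37,14],[39,9],[43,19],[44,0]]
[[19,9],[29,16],[32,14],[36,20],[37,14],[39,13],[43,19],[44,0]]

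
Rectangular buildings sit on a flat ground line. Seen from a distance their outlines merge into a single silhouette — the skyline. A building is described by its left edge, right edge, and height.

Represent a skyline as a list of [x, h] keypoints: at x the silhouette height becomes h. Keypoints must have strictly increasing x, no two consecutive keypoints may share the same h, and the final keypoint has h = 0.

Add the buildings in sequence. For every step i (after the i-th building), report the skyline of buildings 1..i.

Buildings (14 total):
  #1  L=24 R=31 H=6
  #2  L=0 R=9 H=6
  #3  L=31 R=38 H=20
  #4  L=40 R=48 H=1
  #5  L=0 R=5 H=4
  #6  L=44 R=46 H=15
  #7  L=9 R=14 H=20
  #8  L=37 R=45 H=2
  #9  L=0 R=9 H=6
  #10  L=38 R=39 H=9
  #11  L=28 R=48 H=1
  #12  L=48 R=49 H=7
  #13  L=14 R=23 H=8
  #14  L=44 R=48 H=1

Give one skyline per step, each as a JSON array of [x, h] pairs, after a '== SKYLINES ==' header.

== SKYLINES ==
[[24,6],[31,0]]
[[0,6],[9,0],[24,6],[31,0]]
[[0,6],[9,0],[24,6],[31,20],[38,0]]
[[0,6],[9,0],[24,6],[31,20],[38,0],[40,1],[48,0]]
[[0,6],[9,0],[24,6],[31,20],[38,0],[40,1],[48,0]]
[[0,6],[9,0],[24,6],[31,20],[38,0],[40,1],[44,15],[46,1],[48,0]]
[[0,6],[9,20],[14,0],[24,6],[31,20],[38,0],[40,1],[44,15],[46,1],[48,0]]
[[0,6],[9,20],[14,0],[24,6],[31,20],[38,2],[44,15],[46,1],[48,0]]
[[0,6],[9,20],[14,0],[24,6],[31,20],[38,2],[44,15],[46,1],[48,0]]
[[0,6],[9,20],[14,0],[24,6],[31,20],[38,9],[39,2],[44,15],[46,1],[48,0]]
[[0,6],[9,20],[14,0],[24,6],[31,20],[38,9],[39,2],[44,15],[46,1],[48,0]]
[[0,6],[9,20],[14,0],[24,6],[31,20],[38,9],[39,2],[44,15],[46,1],[48,7],[49,0]]
[[0,6],[9,20],[14,8],[23,0],[24,6],[31,20],[38,9],[39,2],[44,15],[46,1],[48,7],[49,0]]
[[0,6],[9,20],[14,8],[23,0],[24,6],[31,20],[38,9],[39,2],[44,15],[46,1],[48,7],[49,0]]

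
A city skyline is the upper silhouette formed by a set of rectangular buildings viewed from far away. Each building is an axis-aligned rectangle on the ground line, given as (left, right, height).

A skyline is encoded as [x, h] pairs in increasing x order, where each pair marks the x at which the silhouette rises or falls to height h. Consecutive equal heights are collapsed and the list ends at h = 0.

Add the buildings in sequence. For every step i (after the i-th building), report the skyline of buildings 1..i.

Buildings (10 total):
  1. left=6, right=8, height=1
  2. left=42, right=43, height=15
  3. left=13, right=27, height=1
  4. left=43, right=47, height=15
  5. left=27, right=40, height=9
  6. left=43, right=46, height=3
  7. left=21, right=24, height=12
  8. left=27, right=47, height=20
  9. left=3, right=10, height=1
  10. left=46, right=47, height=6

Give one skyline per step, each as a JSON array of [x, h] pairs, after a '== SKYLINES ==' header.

== SKYLINES ==
[[6,1],[8,0]]
[[6,1],[8,0],[42,15],[43,0]]
[[6,1],[8,0],[13,1],[27,0],[42,15],[43,0]]
[[6,1],[8,0],[13,1],[27,0],[42,15],[47,0]]
[[6,1],[8,0],[13,1],[27,9],[40,0],[42,15],[47,0]]
[[6,1],[8,0],[13,1],[27,9],[40,0],[42,15],[47,0]]
[[6,1],[8,0],[13,1],[21,12],[24,1],[27,9],[40,0],[42,15],[47,0]]
[[6,1],[8,0],[13,1],[21,12],[24,1],[27,20],[47,0]]
[[3,1],[10,0],[13,1],[21,12],[24,1],[27,20],[47,0]]
[[3,1],[10,0],[13,1],[21,12],[24,1],[27,20],[47,0]]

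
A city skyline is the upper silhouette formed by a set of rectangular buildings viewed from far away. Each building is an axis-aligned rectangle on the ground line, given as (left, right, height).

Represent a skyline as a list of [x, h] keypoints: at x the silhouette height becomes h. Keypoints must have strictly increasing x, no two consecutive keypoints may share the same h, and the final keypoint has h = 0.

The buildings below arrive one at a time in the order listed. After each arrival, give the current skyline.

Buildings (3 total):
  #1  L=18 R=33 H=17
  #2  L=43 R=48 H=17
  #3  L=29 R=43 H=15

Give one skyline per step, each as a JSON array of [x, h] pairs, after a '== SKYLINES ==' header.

== SKYLINES ==
[[18,17],[33,0]]
[[18,17],[33,0],[43,17],[48,0]]
[[18,17],[33,15],[43,17],[48,0]]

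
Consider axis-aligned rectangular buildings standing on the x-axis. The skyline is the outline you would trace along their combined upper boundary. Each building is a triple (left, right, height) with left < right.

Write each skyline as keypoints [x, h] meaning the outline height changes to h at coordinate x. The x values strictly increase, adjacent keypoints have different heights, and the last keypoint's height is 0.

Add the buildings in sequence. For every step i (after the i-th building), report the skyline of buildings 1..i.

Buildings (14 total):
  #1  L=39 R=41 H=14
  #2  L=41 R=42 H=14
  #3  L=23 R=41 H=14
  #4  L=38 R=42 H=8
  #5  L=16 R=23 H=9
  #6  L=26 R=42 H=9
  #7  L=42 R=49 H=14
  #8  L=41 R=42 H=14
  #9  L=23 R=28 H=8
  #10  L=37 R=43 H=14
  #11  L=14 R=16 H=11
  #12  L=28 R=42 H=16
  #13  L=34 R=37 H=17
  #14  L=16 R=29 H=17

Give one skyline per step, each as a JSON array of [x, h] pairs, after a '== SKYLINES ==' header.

== SKYLINES ==
[[39,14],[41,0]]
[[39,14],[42,0]]
[[23,14],[42,0]]
[[23,14],[42,0]]
[[16,9],[23,14],[42,0]]
[[16,9],[23,14],[42,0]]
[[16,9],[23,14],[49,0]]
[[16,9],[23,14],[49,0]]
[[16,9],[23,14],[49,0]]
[[16,9],[23,14],[49,0]]
[[14,11],[16,9],[23,14],[49,0]]
[[14,11],[16,9],[23,14],[28,16],[42,14],[49,0]]
[[14,11],[16,9],[23,14],[28,16],[34,17],[37,16],[42,14],[49,0]]
[[14,11],[16,17],[29,16],[34,17],[37,16],[42,14],[49,0]]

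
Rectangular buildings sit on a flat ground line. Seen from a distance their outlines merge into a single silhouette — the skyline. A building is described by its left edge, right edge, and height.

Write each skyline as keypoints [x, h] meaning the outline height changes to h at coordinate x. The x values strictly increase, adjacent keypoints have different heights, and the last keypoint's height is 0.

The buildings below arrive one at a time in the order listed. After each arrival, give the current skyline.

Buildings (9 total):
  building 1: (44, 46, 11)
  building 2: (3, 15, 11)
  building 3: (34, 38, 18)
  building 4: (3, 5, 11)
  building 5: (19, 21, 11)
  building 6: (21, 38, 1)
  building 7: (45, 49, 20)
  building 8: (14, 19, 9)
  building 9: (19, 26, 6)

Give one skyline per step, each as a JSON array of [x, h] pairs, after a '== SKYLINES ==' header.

== SKYLINES ==
[[44,11],[46,0]]
[[3,11],[15,0],[44,11],[46,0]]
[[3,11],[15,0],[34,18],[38,0],[44,11],[46,0]]
[[3,11],[15,0],[34,18],[38,0],[44,11],[46,0]]
[[3,11],[15,0],[19,11],[21,0],[34,18],[38,0],[44,11],[46,0]]
[[3,11],[15,0],[19,11],[21,1],[34,18],[38,0],[44,11],[46,0]]
[[3,11],[15,0],[19,11],[21,1],[34,18],[38,0],[44,11],[45,20],[49,0]]
[[3,11],[15,9],[19,11],[21,1],[34,18],[38,0],[44,11],[45,20],[49,0]]
[[3,11],[15,9],[19,11],[21,6],[26,1],[34,18],[38,0],[44,11],[45,20],[49,0]]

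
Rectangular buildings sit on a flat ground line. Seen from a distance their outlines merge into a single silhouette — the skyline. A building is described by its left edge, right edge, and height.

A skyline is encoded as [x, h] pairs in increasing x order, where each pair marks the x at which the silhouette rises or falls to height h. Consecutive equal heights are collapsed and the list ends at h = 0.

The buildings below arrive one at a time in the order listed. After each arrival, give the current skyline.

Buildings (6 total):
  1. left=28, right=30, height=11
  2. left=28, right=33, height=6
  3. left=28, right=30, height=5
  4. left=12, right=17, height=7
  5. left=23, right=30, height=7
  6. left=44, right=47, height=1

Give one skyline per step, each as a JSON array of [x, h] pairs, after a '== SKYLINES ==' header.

== SKYLINES ==
[[28,11],[30,0]]
[[28,11],[30,6],[33,0]]
[[28,11],[30,6],[33,0]]
[[12,7],[17,0],[28,11],[30,6],[33,0]]
[[12,7],[17,0],[23,7],[28,11],[30,6],[33,0]]
[[12,7],[17,0],[23,7],[28,11],[30,6],[33,0],[44,1],[47,0]]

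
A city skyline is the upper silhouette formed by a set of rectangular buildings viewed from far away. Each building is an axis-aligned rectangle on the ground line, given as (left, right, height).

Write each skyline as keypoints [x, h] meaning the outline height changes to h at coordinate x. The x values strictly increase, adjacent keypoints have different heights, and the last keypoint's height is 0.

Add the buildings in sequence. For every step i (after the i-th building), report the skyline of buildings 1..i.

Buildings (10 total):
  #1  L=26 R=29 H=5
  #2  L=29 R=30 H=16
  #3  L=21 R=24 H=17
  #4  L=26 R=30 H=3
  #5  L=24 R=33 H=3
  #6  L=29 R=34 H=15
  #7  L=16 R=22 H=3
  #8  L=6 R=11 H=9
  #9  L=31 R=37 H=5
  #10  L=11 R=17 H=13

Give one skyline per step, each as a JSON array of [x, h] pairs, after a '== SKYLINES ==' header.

== SKYLINES ==
[[26,5],[29,0]]
[[26,5],[29,16],[30,0]]
[[21,17],[24,0],[26,5],[29,16],[30,0]]
[[21,17],[24,0],[26,5],[29,16],[30,0]]
[[21,17],[24,3],[26,5],[29,16],[30,3],[33,0]]
[[21,17],[24,3],[26,5],[29,16],[30,15],[34,0]]
[[16,3],[21,17],[24,3],[26,5],[29,16],[30,15],[34,0]]
[[6,9],[11,0],[16,3],[21,17],[24,3],[26,5],[29,16],[30,15],[34,0]]
[[6,9],[11,0],[16,3],[21,17],[24,3],[26,5],[29,16],[30,15],[34,5],[37,0]]
[[6,9],[11,13],[17,3],[21,17],[24,3],[26,5],[29,16],[30,15],[34,5],[37,0]]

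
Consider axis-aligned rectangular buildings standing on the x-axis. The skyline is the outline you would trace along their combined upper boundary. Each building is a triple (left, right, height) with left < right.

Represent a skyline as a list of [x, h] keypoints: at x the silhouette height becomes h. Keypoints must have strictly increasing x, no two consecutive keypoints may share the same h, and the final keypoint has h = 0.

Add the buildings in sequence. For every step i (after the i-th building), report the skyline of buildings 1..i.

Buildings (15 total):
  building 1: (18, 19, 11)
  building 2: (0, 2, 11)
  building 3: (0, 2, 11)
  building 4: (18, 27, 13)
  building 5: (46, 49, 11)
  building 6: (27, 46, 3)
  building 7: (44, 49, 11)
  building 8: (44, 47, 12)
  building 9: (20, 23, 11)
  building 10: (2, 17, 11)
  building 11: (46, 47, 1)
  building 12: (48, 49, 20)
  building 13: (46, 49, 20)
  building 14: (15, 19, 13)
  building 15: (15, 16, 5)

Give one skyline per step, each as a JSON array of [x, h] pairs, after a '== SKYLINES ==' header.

== SKYLINES ==
[[18,11],[19,0]]
[[0,11],[2,0],[18,11],[19,0]]
[[0,11],[2,0],[18,11],[19,0]]
[[0,11],[2,0],[18,13],[27,0]]
[[0,11],[2,0],[18,13],[27,0],[46,11],[49,0]]
[[0,11],[2,0],[18,13],[27,3],[46,11],[49,0]]
[[0,11],[2,0],[18,13],[27,3],[44,11],[49,0]]
[[0,11],[2,0],[18,13],[27,3],[44,12],[47,11],[49,0]]
[[0,11],[2,0],[18,13],[27,3],[44,12],[47,11],[49,0]]
[[0,11],[17,0],[18,13],[27,3],[44,12],[47,11],[49,0]]
[[0,11],[17,0],[18,13],[27,3],[44,12],[47,11],[49,0]]
[[0,11],[17,0],[18,13],[27,3],[44,12],[47,11],[48,20],[49,0]]
[[0,11],[17,0],[18,13],[27,3],[44,12],[46,20],[49,0]]
[[0,11],[15,13],[27,3],[44,12],[46,20],[49,0]]
[[0,11],[15,13],[27,3],[44,12],[46,20],[49,0]]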